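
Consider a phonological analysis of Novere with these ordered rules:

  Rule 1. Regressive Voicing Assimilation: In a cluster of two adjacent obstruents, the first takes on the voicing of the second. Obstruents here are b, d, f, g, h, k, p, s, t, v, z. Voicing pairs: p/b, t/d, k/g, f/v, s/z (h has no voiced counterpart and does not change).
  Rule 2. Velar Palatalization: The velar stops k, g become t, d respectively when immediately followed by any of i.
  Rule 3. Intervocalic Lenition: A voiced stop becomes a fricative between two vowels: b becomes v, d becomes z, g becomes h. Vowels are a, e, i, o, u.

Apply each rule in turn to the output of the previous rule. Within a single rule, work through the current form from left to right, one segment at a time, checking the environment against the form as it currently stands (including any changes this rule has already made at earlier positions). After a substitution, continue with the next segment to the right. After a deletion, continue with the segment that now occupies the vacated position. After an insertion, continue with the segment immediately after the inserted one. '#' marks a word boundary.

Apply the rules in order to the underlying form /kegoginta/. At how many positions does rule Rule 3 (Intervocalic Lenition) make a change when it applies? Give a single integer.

2

Rule 1 Regressive Voicing Assimilation: no change — [kegoginta]
Rule 2 Velar Palatalization: [kegoginta] → [kegodinta]
Rule 3 Intervocalic Lenition: [kegodinta] → [kehozinta]
Rule Rule 3 changed 2 position(s).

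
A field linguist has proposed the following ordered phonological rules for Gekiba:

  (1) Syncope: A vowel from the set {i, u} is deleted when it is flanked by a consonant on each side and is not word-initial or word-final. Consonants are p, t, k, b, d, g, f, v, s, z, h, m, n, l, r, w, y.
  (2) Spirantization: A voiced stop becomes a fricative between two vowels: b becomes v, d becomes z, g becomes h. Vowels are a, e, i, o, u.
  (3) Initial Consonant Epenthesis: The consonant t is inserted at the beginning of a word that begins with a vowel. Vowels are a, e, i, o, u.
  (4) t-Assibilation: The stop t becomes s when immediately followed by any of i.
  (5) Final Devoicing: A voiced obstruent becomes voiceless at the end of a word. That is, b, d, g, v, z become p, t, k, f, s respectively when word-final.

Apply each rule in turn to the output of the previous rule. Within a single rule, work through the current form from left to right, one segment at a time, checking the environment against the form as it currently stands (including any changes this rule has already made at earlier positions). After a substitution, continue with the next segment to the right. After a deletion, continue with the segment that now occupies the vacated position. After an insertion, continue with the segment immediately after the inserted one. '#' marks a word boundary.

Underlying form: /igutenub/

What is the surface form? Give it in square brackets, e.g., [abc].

[sigtenp]

(1) Syncope: [igutenub] → [igtenb]
(2) Spirantization: no change — [igtenb]
(3) Initial Consonant Epenthesis: [igtenb] → [tigtenb]
(4) t-Assibilation: [tigtenb] → [sigtenb]
(5) Final Devoicing: [sigtenb] → [sigtenp]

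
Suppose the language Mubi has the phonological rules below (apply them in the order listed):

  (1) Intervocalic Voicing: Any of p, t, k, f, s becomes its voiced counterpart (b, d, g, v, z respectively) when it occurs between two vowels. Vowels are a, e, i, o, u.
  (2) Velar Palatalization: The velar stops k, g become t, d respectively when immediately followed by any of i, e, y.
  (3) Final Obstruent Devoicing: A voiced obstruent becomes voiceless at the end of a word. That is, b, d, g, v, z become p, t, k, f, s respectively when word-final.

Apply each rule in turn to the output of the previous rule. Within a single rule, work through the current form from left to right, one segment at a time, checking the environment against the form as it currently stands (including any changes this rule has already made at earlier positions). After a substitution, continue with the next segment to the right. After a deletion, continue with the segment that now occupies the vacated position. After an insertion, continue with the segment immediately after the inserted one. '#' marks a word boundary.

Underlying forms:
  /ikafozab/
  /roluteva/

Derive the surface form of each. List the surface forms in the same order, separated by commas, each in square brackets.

[igavozap], [roludeva]

/ikafozab/:
  (1) Intervocalic Voicing: [ikafozab] → [igavozab]
  (2) Velar Palatalization: no change — [igavozab]
  (3) Final Obstruent Devoicing: [igavozab] → [igavozap]
/roluteva/:
  (1) Intervocalic Voicing: [roluteva] → [roludeva]
  (2) Velar Palatalization: no change — [roludeva]
  (3) Final Obstruent Devoicing: no change — [roludeva]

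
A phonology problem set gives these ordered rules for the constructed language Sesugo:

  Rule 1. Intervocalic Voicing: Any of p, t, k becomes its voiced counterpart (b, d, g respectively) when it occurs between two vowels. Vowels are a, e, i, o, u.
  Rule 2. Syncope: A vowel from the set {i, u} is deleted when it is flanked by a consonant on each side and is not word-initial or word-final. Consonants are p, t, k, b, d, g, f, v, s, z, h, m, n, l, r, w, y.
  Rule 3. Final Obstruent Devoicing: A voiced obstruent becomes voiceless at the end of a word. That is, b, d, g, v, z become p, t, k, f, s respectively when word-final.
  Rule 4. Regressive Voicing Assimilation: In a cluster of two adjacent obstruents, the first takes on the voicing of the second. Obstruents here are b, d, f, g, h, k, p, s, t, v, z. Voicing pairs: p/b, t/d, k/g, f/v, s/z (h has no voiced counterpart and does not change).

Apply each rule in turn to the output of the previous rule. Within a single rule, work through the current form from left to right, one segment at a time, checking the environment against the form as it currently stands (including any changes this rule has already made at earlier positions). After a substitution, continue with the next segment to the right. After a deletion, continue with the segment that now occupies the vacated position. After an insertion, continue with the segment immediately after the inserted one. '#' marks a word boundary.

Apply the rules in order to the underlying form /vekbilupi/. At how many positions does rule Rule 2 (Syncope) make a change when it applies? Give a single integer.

Rule 1 Intervocalic Voicing: [vekbilupi] → [vekbilubi]
Rule 2 Syncope: [vekbilubi] → [vekblbi]
Rule 3 Final Obstruent Devoicing: no change — [vekblbi]
Rule 4 Regressive Voicing Assimilation: [vekblbi] → [vegblbi]
Rule Rule 2 changed 2 position(s).

2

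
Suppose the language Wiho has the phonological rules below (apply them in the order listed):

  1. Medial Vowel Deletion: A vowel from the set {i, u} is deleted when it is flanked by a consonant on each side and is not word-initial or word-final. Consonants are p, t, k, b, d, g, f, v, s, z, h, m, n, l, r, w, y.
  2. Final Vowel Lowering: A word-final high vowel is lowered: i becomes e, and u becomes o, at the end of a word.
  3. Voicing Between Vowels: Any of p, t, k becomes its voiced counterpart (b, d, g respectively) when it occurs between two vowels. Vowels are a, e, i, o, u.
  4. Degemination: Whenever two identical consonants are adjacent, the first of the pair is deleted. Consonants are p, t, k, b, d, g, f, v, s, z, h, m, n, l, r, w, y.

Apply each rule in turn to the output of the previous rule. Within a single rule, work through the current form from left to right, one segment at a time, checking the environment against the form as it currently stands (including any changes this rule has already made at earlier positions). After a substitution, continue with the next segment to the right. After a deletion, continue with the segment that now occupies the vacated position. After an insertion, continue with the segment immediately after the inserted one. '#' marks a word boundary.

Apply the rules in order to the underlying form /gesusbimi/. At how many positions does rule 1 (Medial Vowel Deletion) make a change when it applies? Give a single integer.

2

1 Medial Vowel Deletion: [gesusbimi] → [gessbmi]
2 Final Vowel Lowering: [gessbmi] → [gessbme]
3 Voicing Between Vowels: no change — [gessbme]
4 Degemination: [gessbme] → [gesbme]
Rule 1 changed 2 position(s).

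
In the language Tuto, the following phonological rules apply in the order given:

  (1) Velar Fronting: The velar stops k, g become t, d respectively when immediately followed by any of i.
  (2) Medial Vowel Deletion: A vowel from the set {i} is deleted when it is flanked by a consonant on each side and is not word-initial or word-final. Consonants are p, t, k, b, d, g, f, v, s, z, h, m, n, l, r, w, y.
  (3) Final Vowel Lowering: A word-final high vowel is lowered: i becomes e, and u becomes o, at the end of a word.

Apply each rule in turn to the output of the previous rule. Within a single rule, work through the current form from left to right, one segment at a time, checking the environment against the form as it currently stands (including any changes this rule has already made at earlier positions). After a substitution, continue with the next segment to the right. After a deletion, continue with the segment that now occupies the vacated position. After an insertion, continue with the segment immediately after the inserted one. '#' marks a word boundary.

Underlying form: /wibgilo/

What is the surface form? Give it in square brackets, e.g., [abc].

(1) Velar Fronting: [wibgilo] → [wibdilo]
(2) Medial Vowel Deletion: [wibdilo] → [wbdlo]
(3) Final Vowel Lowering: no change — [wbdlo]

[wbdlo]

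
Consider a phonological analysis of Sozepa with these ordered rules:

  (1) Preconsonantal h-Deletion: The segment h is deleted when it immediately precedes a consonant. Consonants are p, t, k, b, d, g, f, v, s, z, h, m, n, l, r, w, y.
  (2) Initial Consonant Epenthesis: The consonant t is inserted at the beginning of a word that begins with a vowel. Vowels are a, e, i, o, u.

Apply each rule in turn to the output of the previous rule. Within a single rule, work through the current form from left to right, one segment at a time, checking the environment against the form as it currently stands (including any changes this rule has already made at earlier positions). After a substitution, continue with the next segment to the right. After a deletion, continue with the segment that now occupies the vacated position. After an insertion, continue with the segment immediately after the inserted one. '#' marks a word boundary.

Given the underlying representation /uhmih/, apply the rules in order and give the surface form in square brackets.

[tumih]

(1) Preconsonantal h-Deletion: [uhmih] → [umih]
(2) Initial Consonant Epenthesis: [umih] → [tumih]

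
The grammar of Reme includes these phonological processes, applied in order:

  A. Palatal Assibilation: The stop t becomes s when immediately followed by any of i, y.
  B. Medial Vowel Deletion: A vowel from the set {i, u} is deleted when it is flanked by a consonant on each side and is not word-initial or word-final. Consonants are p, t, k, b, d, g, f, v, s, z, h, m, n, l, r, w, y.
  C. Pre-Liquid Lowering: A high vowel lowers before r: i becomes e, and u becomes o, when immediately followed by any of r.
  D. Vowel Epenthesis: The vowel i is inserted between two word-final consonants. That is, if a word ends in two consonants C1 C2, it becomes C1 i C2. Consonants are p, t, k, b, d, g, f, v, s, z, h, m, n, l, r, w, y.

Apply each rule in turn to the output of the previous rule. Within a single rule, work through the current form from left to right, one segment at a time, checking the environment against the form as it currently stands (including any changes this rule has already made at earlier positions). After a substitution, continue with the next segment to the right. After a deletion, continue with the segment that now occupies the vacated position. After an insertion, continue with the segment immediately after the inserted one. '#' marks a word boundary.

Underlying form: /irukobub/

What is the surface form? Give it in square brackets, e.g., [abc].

A Palatal Assibilation: no change — [irukobub]
B Medial Vowel Deletion: [irukobub] → [irkobb]
C Pre-Liquid Lowering: [irkobb] → [erkobb]
D Vowel Epenthesis: [erkobb] → [erkobib]

[erkobib]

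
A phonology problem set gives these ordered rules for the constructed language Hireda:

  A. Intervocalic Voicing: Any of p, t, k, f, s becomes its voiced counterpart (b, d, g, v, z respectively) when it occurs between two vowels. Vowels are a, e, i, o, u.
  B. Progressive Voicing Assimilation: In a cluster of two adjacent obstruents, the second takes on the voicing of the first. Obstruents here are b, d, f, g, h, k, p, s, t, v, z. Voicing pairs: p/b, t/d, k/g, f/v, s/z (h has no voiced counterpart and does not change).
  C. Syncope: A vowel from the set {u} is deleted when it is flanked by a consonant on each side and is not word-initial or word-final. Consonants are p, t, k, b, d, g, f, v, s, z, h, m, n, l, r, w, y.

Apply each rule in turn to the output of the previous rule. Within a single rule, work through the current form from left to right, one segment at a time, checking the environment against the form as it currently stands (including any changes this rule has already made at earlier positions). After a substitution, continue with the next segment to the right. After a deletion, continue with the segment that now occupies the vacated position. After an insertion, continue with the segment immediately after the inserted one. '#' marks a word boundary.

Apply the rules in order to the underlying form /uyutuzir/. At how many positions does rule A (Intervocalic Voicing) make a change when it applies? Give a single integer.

A Intervocalic Voicing: [uyutuzir] → [uyuduzir]
B Progressive Voicing Assimilation: no change — [uyuduzir]
C Syncope: [uyuduzir] → [uydzir]
Rule A changed 1 position(s).

1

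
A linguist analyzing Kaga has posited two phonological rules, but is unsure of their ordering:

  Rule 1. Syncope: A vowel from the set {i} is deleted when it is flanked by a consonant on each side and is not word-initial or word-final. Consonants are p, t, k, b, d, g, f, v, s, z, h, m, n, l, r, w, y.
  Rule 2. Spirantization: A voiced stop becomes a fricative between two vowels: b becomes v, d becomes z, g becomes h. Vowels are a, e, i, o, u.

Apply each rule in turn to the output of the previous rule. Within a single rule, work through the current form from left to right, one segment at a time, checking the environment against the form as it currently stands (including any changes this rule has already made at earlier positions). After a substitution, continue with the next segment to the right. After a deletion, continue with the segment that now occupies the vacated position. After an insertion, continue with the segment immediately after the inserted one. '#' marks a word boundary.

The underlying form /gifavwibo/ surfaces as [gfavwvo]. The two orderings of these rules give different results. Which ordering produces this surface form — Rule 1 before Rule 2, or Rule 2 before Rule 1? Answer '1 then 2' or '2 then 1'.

Order 1 then 2:
  1 Syncope: [gifavwibo] → [gfavwbo]
  2 Spirantization: no change — [gfavwbo]
  result: [gfavwbo]
Order 2 then 1:
  2 Spirantization: [gifavwibo] → [gifavwivo]
  1 Syncope: [gifavwivo] → [gfavwvo]
  result: [gfavwvo]

2 then 1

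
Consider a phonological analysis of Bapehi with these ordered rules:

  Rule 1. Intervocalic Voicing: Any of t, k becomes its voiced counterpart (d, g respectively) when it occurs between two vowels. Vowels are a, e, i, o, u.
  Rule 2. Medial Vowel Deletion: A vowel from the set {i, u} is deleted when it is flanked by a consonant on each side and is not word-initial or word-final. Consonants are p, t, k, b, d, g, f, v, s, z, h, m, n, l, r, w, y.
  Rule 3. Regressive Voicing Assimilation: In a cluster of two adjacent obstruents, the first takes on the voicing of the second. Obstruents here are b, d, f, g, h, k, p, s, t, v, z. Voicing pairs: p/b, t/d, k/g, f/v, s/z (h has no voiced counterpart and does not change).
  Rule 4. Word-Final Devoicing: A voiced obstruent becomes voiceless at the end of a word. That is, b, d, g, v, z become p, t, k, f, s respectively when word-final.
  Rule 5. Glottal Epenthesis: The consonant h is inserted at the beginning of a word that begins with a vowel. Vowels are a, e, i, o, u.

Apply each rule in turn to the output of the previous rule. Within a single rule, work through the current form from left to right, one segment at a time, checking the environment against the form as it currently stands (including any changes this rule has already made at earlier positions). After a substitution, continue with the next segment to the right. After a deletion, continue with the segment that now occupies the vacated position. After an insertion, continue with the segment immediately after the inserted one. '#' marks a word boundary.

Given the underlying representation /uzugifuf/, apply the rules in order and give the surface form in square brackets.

[huzkff]

Rule 1 Intervocalic Voicing: no change — [uzugifuf]
Rule 2 Medial Vowel Deletion: [uzugifuf] → [uzgff]
Rule 3 Regressive Voicing Assimilation: [uzgff] → [uzkff]
Rule 4 Word-Final Devoicing: no change — [uzkff]
Rule 5 Glottal Epenthesis: [uzkff] → [huzkff]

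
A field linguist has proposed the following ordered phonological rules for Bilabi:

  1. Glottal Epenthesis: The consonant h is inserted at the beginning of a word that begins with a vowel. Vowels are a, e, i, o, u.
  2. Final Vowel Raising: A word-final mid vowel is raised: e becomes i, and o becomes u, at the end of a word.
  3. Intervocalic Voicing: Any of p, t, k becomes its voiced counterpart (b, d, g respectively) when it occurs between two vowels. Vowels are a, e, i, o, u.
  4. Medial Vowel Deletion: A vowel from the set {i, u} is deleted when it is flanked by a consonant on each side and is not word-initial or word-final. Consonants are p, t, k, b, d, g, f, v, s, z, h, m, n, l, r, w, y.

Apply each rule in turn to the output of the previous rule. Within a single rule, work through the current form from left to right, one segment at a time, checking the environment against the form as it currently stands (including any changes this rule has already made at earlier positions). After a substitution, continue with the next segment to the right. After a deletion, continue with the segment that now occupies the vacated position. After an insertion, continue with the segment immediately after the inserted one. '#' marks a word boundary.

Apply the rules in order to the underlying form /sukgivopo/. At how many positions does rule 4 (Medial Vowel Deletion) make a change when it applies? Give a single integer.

2

1 Glottal Epenthesis: no change — [sukgivopo]
2 Final Vowel Raising: [sukgivopo] → [sukgivopu]
3 Intervocalic Voicing: [sukgivopu] → [sukgivobu]
4 Medial Vowel Deletion: [sukgivobu] → [skgvobu]
Rule 4 changed 2 position(s).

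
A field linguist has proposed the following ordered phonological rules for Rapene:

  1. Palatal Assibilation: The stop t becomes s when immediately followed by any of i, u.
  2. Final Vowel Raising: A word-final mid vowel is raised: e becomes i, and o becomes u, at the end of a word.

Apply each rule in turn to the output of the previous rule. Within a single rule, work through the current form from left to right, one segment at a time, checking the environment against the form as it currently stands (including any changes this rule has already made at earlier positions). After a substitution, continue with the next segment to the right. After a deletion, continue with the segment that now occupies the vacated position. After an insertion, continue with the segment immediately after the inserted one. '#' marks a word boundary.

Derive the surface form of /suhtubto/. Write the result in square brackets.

[suhsubtu]

1 Palatal Assibilation: [suhtubto] → [suhsubto]
2 Final Vowel Raising: [suhsubto] → [suhsubtu]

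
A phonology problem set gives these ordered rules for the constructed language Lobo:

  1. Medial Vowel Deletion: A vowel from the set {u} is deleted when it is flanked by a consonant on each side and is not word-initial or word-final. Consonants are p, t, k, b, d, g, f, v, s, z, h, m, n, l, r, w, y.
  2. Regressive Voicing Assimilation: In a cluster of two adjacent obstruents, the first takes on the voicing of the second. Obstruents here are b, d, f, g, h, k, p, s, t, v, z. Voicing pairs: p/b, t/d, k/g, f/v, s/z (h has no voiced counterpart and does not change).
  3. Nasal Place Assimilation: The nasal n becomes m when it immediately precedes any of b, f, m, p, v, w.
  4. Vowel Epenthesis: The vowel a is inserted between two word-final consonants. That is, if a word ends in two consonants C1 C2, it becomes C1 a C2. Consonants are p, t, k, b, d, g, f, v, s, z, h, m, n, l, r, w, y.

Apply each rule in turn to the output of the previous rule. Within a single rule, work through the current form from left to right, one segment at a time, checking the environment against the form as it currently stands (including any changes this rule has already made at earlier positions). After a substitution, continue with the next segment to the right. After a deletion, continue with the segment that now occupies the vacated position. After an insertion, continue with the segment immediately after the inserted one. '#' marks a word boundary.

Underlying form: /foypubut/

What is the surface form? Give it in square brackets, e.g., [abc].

1 Medial Vowel Deletion: [foypubut] → [foypbt]
2 Regressive Voicing Assimilation: [foypbt] → [foybpt]
3 Nasal Place Assimilation: no change — [foybpt]
4 Vowel Epenthesis: [foybpt] → [foybpat]

[foybpat]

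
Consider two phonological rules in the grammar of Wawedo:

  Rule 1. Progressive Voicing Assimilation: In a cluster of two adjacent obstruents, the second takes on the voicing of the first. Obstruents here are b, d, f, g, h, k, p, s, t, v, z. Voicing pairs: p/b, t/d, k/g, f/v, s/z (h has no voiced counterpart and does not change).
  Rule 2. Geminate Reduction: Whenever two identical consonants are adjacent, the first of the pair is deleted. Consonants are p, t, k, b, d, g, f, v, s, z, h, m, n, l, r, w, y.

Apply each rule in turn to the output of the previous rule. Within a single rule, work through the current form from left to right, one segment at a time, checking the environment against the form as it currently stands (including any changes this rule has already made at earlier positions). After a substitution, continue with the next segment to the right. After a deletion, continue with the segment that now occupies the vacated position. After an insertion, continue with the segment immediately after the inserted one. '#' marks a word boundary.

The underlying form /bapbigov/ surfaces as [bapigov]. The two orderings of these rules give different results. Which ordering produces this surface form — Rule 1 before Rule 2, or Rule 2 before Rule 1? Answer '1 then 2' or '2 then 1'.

1 then 2

Order 1 then 2:
  1 Progressive Voicing Assimilation: [bapbigov] → [bappigov]
  2 Geminate Reduction: [bappigov] → [bapigov]
  result: [bapigov]
Order 2 then 1:
  2 Geminate Reduction: no change — [bapbigov]
  1 Progressive Voicing Assimilation: [bapbigov] → [bappigov]
  result: [bappigov]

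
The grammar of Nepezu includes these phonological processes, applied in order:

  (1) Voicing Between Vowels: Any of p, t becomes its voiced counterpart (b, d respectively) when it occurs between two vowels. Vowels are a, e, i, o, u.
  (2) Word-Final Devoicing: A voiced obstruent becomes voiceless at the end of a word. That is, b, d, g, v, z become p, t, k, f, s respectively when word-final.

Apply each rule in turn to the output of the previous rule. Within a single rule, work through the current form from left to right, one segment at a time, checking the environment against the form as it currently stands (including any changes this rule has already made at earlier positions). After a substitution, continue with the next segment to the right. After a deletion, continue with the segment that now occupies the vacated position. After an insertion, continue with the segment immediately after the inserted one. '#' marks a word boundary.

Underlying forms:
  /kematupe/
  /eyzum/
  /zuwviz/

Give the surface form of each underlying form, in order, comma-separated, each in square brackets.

[kemadube], [eyzum], [zuwvis]

/kematupe/:
  (1) Voicing Between Vowels: [kematupe] → [kemadube]
  (2) Word-Final Devoicing: no change — [kemadube]
/eyzum/:
  (1) Voicing Between Vowels: no change — [eyzum]
  (2) Word-Final Devoicing: no change — [eyzum]
/zuwviz/:
  (1) Voicing Between Vowels: no change — [zuwviz]
  (2) Word-Final Devoicing: [zuwviz] → [zuwvis]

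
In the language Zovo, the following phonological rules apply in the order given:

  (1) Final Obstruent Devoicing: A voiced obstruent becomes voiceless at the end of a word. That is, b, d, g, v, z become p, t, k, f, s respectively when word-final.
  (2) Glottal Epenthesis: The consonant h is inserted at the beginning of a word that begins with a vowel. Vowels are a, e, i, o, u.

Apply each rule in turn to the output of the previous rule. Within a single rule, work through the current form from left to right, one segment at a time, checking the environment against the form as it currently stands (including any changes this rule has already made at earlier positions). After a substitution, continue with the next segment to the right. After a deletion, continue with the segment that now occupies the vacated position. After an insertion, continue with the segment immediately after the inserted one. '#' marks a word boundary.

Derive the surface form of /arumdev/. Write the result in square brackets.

[harumdef]

(1) Final Obstruent Devoicing: [arumdev] → [arumdef]
(2) Glottal Epenthesis: [arumdef] → [harumdef]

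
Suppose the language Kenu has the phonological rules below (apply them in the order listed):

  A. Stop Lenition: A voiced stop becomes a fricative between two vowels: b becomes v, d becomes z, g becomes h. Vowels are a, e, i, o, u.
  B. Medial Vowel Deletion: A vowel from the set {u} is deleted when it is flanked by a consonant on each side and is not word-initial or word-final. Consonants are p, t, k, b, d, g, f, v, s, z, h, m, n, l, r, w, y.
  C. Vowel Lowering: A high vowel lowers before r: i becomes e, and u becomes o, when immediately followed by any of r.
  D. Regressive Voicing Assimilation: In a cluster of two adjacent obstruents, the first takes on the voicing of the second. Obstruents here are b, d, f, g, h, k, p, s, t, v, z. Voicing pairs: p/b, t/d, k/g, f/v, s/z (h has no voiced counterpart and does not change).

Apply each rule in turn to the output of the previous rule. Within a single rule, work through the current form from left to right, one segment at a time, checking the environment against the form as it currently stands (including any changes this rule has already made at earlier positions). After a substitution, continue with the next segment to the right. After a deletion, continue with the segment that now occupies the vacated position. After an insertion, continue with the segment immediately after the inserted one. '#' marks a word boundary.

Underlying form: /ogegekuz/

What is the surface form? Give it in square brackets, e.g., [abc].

[ohehegz]

A Stop Lenition: [ogegekuz] → [ohehekuz]
B Medial Vowel Deletion: [ohehekuz] → [ohehekz]
C Vowel Lowering: no change — [ohehekz]
D Regressive Voicing Assimilation: [ohehekz] → [ohehegz]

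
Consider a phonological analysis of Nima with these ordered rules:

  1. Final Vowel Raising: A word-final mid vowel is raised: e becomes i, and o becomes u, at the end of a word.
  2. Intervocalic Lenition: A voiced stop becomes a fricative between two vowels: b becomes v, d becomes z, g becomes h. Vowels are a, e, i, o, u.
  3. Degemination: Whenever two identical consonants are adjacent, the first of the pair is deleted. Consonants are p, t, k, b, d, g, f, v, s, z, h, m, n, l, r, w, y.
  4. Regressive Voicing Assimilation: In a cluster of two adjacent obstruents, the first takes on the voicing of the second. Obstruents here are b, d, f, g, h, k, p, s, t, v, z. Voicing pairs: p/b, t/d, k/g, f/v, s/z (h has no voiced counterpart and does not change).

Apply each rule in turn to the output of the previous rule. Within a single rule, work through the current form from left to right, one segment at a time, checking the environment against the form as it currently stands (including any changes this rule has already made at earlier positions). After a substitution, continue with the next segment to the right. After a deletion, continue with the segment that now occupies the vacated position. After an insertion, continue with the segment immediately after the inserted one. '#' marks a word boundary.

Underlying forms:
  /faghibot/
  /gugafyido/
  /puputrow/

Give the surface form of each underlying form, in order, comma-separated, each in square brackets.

[fakhivot], [guhafyizu], [puputrow]

/faghibot/:
  1 Final Vowel Raising: no change — [faghibot]
  2 Intervocalic Lenition: [faghibot] → [faghivot]
  3 Degemination: no change — [faghivot]
  4 Regressive Voicing Assimilation: [faghivot] → [fakhivot]
/gugafyido/:
  1 Final Vowel Raising: [gugafyido] → [gugafyidu]
  2 Intervocalic Lenition: [gugafyidu] → [guhafyizu]
  3 Degemination: no change — [guhafyizu]
  4 Regressive Voicing Assimilation: no change — [guhafyizu]
/puputrow/:
  1 Final Vowel Raising: no change — [puputrow]
  2 Intervocalic Lenition: no change — [puputrow]
  3 Degemination: no change — [puputrow]
  4 Regressive Voicing Assimilation: no change — [puputrow]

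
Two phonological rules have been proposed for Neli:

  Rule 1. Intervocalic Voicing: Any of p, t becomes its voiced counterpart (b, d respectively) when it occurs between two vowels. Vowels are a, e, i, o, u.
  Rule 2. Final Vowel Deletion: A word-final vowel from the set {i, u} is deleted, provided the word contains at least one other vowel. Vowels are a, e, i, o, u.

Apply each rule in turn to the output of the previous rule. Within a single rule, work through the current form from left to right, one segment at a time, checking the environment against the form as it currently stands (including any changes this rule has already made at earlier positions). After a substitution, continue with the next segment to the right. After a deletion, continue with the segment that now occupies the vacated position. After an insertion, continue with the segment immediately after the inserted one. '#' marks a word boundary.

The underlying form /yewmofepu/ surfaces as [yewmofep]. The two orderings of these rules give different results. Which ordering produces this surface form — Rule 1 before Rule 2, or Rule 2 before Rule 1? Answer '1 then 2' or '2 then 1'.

Order 1 then 2:
  1 Intervocalic Voicing: [yewmofepu] → [yewmofebu]
  2 Final Vowel Deletion: [yewmofebu] → [yewmofeb]
  result: [yewmofeb]
Order 2 then 1:
  2 Final Vowel Deletion: [yewmofepu] → [yewmofep]
  1 Intervocalic Voicing: no change — [yewmofep]
  result: [yewmofep]

2 then 1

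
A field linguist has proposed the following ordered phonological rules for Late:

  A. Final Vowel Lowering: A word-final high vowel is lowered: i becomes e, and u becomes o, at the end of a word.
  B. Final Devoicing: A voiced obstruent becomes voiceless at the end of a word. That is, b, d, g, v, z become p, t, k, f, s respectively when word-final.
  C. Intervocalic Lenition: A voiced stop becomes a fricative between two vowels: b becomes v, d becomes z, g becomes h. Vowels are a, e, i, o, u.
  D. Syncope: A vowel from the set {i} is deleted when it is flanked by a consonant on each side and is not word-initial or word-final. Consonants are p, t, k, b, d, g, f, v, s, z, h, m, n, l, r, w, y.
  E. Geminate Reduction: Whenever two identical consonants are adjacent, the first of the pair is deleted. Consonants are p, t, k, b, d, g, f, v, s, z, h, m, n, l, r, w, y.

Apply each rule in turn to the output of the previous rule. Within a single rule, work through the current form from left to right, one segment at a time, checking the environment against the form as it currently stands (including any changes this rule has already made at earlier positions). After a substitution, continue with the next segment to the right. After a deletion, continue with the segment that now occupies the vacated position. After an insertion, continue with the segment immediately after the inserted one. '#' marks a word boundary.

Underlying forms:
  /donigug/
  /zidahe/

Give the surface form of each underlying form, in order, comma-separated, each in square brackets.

[donhuk], [zahe]

/donigug/:
  A Final Vowel Lowering: no change — [donigug]
  B Final Devoicing: [donigug] → [doniguk]
  C Intervocalic Lenition: [doniguk] → [donihuk]
  D Syncope: [donihuk] → [donhuk]
  E Geminate Reduction: no change — [donhuk]
/zidahe/:
  A Final Vowel Lowering: no change — [zidahe]
  B Final Devoicing: no change — [zidahe]
  C Intervocalic Lenition: [zidahe] → [zizahe]
  D Syncope: [zizahe] → [zzahe]
  E Geminate Reduction: [zzahe] → [zahe]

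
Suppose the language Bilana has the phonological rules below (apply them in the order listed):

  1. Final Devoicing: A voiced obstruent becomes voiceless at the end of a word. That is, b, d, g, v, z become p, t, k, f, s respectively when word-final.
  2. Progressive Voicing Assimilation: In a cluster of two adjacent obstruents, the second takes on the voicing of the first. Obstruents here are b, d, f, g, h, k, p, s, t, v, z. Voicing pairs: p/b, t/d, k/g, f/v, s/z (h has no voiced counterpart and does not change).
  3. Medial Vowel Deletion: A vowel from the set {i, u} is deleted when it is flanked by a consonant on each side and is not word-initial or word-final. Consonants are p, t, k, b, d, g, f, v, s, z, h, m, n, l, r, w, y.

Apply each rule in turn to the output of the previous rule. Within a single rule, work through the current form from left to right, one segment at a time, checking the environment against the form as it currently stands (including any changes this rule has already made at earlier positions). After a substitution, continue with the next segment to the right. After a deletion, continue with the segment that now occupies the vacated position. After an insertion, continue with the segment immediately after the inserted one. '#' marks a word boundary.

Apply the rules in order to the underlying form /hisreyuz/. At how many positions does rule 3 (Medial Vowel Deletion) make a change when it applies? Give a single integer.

2

1 Final Devoicing: [hisreyuz] → [hisreyus]
2 Progressive Voicing Assimilation: no change — [hisreyus]
3 Medial Vowel Deletion: [hisreyus] → [hsreys]
Rule 3 changed 2 position(s).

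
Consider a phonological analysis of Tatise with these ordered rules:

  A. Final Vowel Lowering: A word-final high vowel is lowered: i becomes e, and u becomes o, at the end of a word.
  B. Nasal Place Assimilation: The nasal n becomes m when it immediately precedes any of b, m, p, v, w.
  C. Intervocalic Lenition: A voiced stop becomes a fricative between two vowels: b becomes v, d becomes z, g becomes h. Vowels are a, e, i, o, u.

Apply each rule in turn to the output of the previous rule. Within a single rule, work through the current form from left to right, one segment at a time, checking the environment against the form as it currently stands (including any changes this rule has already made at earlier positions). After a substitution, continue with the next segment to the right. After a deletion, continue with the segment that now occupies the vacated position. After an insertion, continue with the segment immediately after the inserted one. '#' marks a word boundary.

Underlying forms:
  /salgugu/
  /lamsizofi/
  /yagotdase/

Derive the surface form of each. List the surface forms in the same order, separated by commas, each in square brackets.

/salgugu/:
  A Final Vowel Lowering: [salgugu] → [salgugo]
  B Nasal Place Assimilation: no change — [salgugo]
  C Intervocalic Lenition: [salgugo] → [salguho]
/lamsizofi/:
  A Final Vowel Lowering: [lamsizofi] → [lamsizofe]
  B Nasal Place Assimilation: no change — [lamsizofe]
  C Intervocalic Lenition: no change — [lamsizofe]
/yagotdase/:
  A Final Vowel Lowering: no change — [yagotdase]
  B Nasal Place Assimilation: no change — [yagotdase]
  C Intervocalic Lenition: [yagotdase] → [yahotdase]

[salguho], [lamsizofe], [yahotdase]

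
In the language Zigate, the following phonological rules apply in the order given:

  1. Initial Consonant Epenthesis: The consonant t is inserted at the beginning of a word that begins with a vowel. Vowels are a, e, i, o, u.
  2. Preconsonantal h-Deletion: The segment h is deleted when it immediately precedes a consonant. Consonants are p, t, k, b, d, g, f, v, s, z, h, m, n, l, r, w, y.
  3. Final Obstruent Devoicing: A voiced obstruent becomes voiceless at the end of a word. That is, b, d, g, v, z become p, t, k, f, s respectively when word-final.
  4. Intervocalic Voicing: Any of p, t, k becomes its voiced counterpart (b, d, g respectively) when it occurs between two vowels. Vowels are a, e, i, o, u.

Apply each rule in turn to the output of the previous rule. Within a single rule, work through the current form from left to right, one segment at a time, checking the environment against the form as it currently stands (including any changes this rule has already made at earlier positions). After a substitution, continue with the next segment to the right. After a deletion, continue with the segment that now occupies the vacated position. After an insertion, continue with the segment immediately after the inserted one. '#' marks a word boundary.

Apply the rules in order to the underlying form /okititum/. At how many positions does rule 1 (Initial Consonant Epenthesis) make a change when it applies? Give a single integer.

1 Initial Consonant Epenthesis: [okititum] → [tokititum]
2 Preconsonantal h-Deletion: no change — [tokititum]
3 Final Obstruent Devoicing: no change — [tokititum]
4 Intervocalic Voicing: [tokititum] → [togididum]
Rule 1 changed 1 position(s).

1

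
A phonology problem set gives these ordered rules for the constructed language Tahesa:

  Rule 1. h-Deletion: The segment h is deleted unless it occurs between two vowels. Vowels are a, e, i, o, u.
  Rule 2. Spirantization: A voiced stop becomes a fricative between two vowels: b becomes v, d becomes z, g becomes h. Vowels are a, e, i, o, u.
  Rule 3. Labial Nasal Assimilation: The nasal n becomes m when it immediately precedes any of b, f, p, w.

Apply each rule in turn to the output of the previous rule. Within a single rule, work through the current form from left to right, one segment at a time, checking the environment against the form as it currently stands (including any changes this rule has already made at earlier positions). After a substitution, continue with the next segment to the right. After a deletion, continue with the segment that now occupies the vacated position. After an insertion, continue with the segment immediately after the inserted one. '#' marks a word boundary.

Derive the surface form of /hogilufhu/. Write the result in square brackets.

[ohilufu]

Rule 1 h-Deletion: [hogilufhu] → [ogilufu]
Rule 2 Spirantization: [ogilufu] → [ohilufu]
Rule 3 Labial Nasal Assimilation: no change — [ohilufu]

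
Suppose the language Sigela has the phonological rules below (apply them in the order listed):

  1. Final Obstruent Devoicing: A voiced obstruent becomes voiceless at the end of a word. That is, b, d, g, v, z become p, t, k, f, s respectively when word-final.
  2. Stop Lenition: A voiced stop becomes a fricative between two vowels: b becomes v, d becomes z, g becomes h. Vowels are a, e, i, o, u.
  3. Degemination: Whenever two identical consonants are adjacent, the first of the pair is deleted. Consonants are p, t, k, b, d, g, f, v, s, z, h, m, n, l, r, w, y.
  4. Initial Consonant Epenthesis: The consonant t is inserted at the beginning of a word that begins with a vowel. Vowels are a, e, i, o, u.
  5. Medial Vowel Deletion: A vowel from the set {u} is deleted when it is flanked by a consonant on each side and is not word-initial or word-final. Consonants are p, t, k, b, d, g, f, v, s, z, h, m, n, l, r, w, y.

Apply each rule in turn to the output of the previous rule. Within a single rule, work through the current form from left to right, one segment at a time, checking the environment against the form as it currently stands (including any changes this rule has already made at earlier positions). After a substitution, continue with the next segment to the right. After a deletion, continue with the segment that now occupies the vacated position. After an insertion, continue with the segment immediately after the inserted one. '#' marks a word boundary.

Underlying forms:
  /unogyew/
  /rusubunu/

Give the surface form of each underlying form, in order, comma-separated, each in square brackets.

[tnogyew], [rsvnu]

/unogyew/:
  1 Final Obstruent Devoicing: no change — [unogyew]
  2 Stop Lenition: no change — [unogyew]
  3 Degemination: no change — [unogyew]
  4 Initial Consonant Epenthesis: [unogyew] → [tunogyew]
  5 Medial Vowel Deletion: [tunogyew] → [tnogyew]
/rusubunu/:
  1 Final Obstruent Devoicing: no change — [rusubunu]
  2 Stop Lenition: [rusubunu] → [rusuvunu]
  3 Degemination: no change — [rusuvunu]
  4 Initial Consonant Epenthesis: no change — [rusuvunu]
  5 Medial Vowel Deletion: [rusuvunu] → [rsvnu]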